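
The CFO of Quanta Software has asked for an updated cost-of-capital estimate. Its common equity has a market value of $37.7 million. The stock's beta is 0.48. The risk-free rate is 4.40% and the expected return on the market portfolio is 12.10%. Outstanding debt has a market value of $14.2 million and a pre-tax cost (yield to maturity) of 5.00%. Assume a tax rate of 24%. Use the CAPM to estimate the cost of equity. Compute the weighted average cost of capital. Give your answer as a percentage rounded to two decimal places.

Market risk premium = 12.1% − 4.4% = 7.7%.
Cost of equity via CAPM: Re = 4.4% + 0.48 × 7.7% = 8.0960%.
Total capital V = 37.7 + 14.2 = 51.9.
Equity: weight = 37.7/51.9 = 0.7264; cost = 8.096%.
Debt: weight = 14.2/51.9 = 0.2736; after-tax cost = 5% × (1 − 24%) = 3.8000%.
WACC = 0.7264 × 8.0960% + 0.2736 × 3.8000% = 6.9206%.

6.92%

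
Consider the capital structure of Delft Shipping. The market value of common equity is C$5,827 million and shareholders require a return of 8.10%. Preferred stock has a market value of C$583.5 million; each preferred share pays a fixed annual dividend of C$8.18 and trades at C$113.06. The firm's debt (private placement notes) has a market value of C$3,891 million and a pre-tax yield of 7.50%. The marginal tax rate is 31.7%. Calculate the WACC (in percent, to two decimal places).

Cost of preferred: Rp = 8.18 / 113.06 = 7.2351%.
Total capital V = 5827 + 583.5 + 3891 = 10301.5.
Equity: weight = 5827/10301.5 = 0.5656; cost = 8.1%.
Preferred: weight = 583.5/10301.5 = 0.0566; cost = 7.2351%.
Private placement notes: weight = 3891/10301.5 = 0.3777; after-tax cost = 7.5% × (1 − 31.7%) = 5.1225%.
WACC = 0.5656 × 8.1000% + 0.0566 × 7.2351% + 0.3777 × 5.1225% = 6.9264%.

6.93%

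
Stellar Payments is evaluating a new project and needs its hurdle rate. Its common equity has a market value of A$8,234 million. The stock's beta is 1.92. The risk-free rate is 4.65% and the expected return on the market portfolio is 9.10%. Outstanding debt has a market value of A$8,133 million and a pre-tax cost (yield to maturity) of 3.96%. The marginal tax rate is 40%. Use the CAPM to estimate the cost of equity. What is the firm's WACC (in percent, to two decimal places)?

Market risk premium = 9.1% − 4.65% = 4.45%.
Cost of equity via CAPM: Re = 4.65% + 1.92 × 4.45% = 13.1940%.
Total capital V = 8234 + 8133 = 16367.
Equity: weight = 8234/16367 = 0.5031; cost = 13.194%.
Debt: weight = 8133/16367 = 0.4969; after-tax cost = 3.96% × (1 − 40%) = 2.3760%.
WACC = 0.5031 × 13.1940% + 0.4969 × 2.3760% = 7.8184%.

7.82%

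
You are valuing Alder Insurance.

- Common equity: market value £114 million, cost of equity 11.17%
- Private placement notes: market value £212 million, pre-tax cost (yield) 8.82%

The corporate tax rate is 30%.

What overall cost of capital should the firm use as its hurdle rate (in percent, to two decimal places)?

7.92%

Total capital V = 114 + 212 = 326.
Equity: weight = 114/326 = 0.3497; cost = 11.17%.
Private placement notes: weight = 212/326 = 0.6503; after-tax cost = 8.82% × (1 − 30%) = 6.1740%.
WACC = 0.3497 × 11.1700% + 0.6503 × 6.1740% = 7.9211%.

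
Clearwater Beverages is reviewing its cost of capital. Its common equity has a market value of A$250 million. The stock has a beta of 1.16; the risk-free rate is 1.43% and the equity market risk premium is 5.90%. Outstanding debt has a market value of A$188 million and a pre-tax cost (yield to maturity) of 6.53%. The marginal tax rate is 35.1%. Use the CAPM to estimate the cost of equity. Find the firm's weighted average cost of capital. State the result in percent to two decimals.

Cost of equity via CAPM: Re = 1.43% + 1.16 × 5.9% = 8.2740%.
Total capital V = 250 + 188 = 438.
Equity: weight = 250/438 = 0.5708; cost = 8.274%.
Debt: weight = 188/438 = 0.4292; after-tax cost = 6.53% × (1 − 35.1%) = 4.2380%.
WACC = 0.5708 × 8.2740% + 0.4292 × 4.2380% = 6.5416%.

6.54%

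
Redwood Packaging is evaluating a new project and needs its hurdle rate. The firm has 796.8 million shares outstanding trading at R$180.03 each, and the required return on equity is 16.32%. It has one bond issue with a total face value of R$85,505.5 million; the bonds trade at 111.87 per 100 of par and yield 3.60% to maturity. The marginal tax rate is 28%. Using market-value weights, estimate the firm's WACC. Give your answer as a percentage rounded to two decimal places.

10.83%

Market value of equity E = 180.03 × 796.8m = 143447.904m. Market value of debt D = 85505.5m × 111.87/100 = 95655.00285m.
Total capital V = 143447.904 + 95655.00285 = 239102.90685.
Equity: weight = 143447.904/239102.90685 = 0.5999; cost = 16.32%.
Bonds outstanding: weight = 95655.00285/239102.90685 = 0.4001; after-tax cost = 3.6% × (1 − 28%) = 2.5920%.
WACC = 0.5999 × 16.3200% + 0.4001 × 2.5920% = 10.8280%.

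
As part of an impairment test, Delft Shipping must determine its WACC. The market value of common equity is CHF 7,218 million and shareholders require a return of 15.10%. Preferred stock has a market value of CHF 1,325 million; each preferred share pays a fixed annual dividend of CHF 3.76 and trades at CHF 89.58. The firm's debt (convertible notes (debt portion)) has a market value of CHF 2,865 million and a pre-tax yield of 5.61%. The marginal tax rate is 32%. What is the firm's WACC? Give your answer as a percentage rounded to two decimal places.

11.00%

Cost of preferred: Rp = 3.76 / 89.58 = 4.1974%.
Total capital V = 7218 + 1325 + 2865 = 11408.
Equity: weight = 7218/11408 = 0.6327; cost = 15.1%.
Preferred: weight = 1325/11408 = 0.1161; cost = 4.1974%.
Convertible notes (debt portion): weight = 2865/11408 = 0.2511; after-tax cost = 5.61% × (1 − 32%) = 3.8148%.
WACC = 0.6327 × 15.1000% + 0.1161 × 4.1974% + 0.2511 × 3.8148% = 10.9995%.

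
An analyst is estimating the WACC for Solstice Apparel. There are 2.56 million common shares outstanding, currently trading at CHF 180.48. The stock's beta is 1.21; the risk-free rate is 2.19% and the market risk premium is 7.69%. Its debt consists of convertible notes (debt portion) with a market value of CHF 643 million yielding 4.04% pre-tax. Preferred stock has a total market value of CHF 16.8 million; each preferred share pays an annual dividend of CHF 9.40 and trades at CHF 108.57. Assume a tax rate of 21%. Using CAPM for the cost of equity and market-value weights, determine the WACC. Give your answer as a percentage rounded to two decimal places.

Cost of equity via CAPM: Re = 2.19% + 1.21 × 7.69% = 11.4949%.
Cost of preferred: Rp = 9.4 / 108.57 = 8.6580%.
Market value of equity E = 180.48 × 2.56m = 462.0288m.
Total capital V = 462.0288 + 16.8 + 643 = 1121.8288.
Equity: weight = 462.0288/1121.8288 = 0.4119; cost = 11.4949%.
Preferred: weight = 16.8/1121.8288 = 0.0150; cost = 8.658%.
Convertible notes (debt portion): weight = 643/1121.8288 = 0.5732; after-tax cost = 4.04% × (1 − 21%) = 3.1916%.
WACC = 0.4119 × 11.4949% + 0.0150 × 8.6580% + 0.5732 × 3.1916% = 6.6932%.

6.69%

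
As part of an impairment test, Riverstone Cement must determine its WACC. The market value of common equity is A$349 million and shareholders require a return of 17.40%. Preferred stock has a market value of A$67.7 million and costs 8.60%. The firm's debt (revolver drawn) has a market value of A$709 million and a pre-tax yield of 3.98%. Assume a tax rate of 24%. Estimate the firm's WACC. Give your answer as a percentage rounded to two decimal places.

7.82%

Total capital V = 349 + 67.7 + 709 = 1125.7.
Equity: weight = 349/1125.7 = 0.3100; cost = 17.4%.
Preferred: weight = 67.7/1125.7 = 0.0601; cost = 8.6%.
Revolver drawn: weight = 709/1125.7 = 0.6298; after-tax cost = 3.98% × (1 − 24%) = 3.0248%.
WACC = 0.3100 × 17.4000% + 0.0601 × 8.6000% + 0.6298 × 3.0248% = 7.8168%.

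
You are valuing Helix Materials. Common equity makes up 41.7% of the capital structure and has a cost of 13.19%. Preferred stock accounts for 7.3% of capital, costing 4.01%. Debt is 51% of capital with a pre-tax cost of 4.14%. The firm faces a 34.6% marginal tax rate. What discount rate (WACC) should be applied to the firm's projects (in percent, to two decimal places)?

After-tax cost of debt = 4.14% × (1 − 34.6%) = 2.7076%.
WACC = 0.417 × 13.1900% + 0.073 × 4.0100% + 0.510 × 2.7076% = 7.1738%.

7.17%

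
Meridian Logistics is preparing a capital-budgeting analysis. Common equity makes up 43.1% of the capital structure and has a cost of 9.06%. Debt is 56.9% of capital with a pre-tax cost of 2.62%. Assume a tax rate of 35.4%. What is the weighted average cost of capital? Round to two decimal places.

4.87%

After-tax cost of debt = 2.62% × (1 − 35.4%) = 1.6925%.
WACC = 0.431 × 9.0600% + 0.569 × 1.6925% = 4.8679%.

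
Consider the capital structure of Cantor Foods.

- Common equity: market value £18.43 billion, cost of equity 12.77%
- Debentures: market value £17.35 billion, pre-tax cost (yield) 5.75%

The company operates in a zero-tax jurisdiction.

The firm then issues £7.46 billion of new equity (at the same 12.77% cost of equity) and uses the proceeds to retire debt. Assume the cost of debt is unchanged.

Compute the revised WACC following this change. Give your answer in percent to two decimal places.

10.83%

After the change:
Total capital V = 25.89 + 9.89 = 35.78.
Equity: weight = 25.89/35.78 = 0.7236; cost = 12.77%.
Debentures: weight = 9.89/35.78 = 0.2764; after-tax cost = 5.75% × (1 − 0%) = 5.7500%.
WACC = 0.7236 × 12.7700% + 0.2764 × 5.7500% = 10.8296%.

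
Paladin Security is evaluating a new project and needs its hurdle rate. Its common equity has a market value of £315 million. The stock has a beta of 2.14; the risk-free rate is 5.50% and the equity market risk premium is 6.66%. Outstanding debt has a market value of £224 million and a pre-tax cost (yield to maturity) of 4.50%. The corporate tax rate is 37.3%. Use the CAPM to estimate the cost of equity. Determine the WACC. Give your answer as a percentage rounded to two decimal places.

12.72%

Cost of equity via CAPM: Re = 5.5% + 2.14 × 6.66% = 19.7524%.
Total capital V = 315 + 224 = 539.
Equity: weight = 315/539 = 0.5844; cost = 19.7524%.
Debt: weight = 224/539 = 0.4156; after-tax cost = 4.5% × (1 − 37.3%) = 2.8215%.
WACC = 0.5844 × 19.7524% + 0.4156 × 2.8215% = 12.7162%.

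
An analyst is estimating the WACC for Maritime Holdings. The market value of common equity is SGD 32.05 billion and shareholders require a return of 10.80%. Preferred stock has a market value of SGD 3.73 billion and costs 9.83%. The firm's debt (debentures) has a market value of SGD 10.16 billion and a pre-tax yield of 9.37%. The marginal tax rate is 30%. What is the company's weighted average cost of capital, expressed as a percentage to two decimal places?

9.78%

Total capital V = 32.05 + 3.73 + 10.16 = 45.94.
Equity: weight = 32.05/45.94 = 0.6976; cost = 10.8%.
Preferred: weight = 3.73/45.94 = 0.0812; cost = 9.83%.
Debentures: weight = 10.16/45.94 = 0.2212; after-tax cost = 9.37% × (1 − 30%) = 6.5590%.
WACC = 0.6976 × 10.8000% + 0.0812 × 9.8300% + 0.2212 × 6.5590% = 9.7833%.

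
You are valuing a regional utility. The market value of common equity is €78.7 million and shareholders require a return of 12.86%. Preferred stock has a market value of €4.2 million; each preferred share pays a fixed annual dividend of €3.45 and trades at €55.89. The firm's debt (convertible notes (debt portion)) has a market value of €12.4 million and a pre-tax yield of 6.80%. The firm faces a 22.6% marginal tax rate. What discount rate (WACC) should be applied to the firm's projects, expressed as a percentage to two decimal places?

11.58%

Cost of preferred: Rp = 3.45 / 55.89 = 6.1728%.
Total capital V = 78.7 + 4.2 + 12.4 = 95.3.
Equity: weight = 78.7/95.3 = 0.8258; cost = 12.86%.
Preferred: weight = 4.2/95.3 = 0.0441; cost = 6.1728%.
Convertible notes (debt portion): weight = 12.4/95.3 = 0.1301; after-tax cost = 6.8% × (1 − 22.6%) = 5.2632%.
WACC = 0.8258 × 12.8600% + 0.0441 × 6.1728% + 0.1301 × 5.2632% = 11.5768%.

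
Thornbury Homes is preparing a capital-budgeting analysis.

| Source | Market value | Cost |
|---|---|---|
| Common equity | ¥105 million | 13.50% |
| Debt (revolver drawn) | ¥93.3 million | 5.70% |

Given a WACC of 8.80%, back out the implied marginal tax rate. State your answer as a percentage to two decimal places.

38.41%

Total capital V = 105 + 93.3 = 198.3.
Equity weight = 105/198.3 = 0.5295.
Revolver drawn weight = 93.3/198.3 = 0.4705.
Equity contribution = 0.5295 × 13.5% = 7.1483%.
Debt contribution must be 8.8% − 7.1483% = 1.6517%.
0.4705 × 5.7% × (1 − T) = 1.6517%  ⇒  (1 − T) = 0.6159.
T = 38.4103%.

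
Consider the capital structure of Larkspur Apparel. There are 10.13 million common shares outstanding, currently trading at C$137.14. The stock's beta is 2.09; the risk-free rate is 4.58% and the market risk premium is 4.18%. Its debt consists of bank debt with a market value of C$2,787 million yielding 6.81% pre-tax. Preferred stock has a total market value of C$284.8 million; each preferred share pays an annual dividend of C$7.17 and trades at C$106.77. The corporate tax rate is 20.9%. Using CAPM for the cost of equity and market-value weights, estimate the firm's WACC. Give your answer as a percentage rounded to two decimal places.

Cost of equity via CAPM: Re = 4.58% + 2.09 × 4.18% = 13.3162%.
Cost of preferred: Rp = 7.17 / 106.77 = 6.7154%.
Market value of equity E = 137.14 × 10.13m = 1389.2282m.
Total capital V = 1389.2282 + 284.8 + 2787 = 4461.0282.
Equity: weight = 1389.2282/4461.0282 = 0.3114; cost = 13.3162%.
Preferred: weight = 284.8/4461.0282 = 0.0638; cost = 6.7154%.
Bank debt: weight = 2787/4461.0282 = 0.6247; after-tax cost = 6.81% × (1 − 20.9%) = 5.3867%.
WACC = 0.3114 × 13.3162% + 0.0638 × 6.7154% + 0.6247 × 5.3867% = 7.9409%.

7.94%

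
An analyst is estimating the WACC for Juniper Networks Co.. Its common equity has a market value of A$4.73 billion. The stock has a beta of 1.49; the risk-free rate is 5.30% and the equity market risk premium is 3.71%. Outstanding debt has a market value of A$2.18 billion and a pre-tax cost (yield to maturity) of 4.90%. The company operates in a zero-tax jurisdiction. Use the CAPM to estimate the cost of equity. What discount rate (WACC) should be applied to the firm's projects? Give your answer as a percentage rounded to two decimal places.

8.96%

Cost of equity via CAPM: Re = 5.3% + 1.49 × 3.71% = 10.8279%.
Total capital V = 4.73 + 2.18 = 6.91.
Equity: weight = 4.73/6.91 = 0.6845; cost = 10.8279%.
Debt: weight = 2.18/6.91 = 0.3155; after-tax cost = 4.9% × (1 − 0%) = 4.9000%.
WACC = 0.6845 × 10.8279% + 0.3155 × 4.9000% = 8.9577%.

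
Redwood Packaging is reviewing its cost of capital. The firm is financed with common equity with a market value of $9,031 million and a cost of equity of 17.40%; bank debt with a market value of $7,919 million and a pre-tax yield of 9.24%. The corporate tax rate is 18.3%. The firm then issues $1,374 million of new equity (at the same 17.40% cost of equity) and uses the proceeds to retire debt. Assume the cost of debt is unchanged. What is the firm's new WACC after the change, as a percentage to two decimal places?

13.60%

After the change:
Total capital V = 10405 + 6545 = 16950.
Equity: weight = 10405/16950 = 0.6139; cost = 17.4%.
Bank debt: weight = 6545/16950 = 0.3861; after-tax cost = 9.24% × (1 − 18.3%) = 7.5491%.
WACC = 0.6139 × 17.4000% + 0.3861 × 7.5491% = 13.5962%.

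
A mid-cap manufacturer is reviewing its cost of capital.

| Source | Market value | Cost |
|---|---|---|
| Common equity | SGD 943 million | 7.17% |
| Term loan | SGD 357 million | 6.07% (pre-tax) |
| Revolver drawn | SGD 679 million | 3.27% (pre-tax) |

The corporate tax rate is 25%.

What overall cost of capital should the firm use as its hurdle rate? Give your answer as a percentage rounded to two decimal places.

Total capital V = 943 + 357 + 679 = 1979.
Equity: weight = 943/1979 = 0.4765; cost = 7.17%.
Term loan: weight = 357/1979 = 0.1804; after-tax cost = 6.07% × (1 − 25%) = 4.5525%.
Revolver drawn: weight = 679/1979 = 0.3431; after-tax cost = 3.27% × (1 − 25%) = 2.4525%.
WACC = 0.4765 × 7.1700% + 0.1804 × 4.5525% + 0.3431 × 2.4525% = 5.0792%.

5.08%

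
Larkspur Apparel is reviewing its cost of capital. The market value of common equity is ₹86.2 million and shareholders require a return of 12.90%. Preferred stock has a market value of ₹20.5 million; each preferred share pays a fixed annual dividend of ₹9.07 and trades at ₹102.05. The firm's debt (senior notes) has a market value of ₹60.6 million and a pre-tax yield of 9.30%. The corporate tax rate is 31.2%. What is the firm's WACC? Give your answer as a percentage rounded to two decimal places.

10.05%

Cost of preferred: Rp = 9.07 / 102.05 = 8.8878%.
Total capital V = 86.2 + 20.5 + 60.6 = 167.3.
Equity: weight = 86.2/167.3 = 0.5152; cost = 12.9%.
Preferred: weight = 20.5/167.3 = 0.1225; cost = 8.8878%.
Senior notes: weight = 60.6/167.3 = 0.3622; after-tax cost = 9.3% × (1 − 31.2%) = 6.3984%.
WACC = 0.5152 × 12.9000% + 0.1225 × 8.8878% + 0.3622 × 6.3984% = 10.0533%.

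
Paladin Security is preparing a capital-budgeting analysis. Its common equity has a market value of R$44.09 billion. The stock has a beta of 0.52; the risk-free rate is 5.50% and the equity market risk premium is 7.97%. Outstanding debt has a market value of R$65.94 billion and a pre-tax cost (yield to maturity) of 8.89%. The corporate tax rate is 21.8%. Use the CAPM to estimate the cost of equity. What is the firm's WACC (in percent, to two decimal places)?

8.03%

Cost of equity via CAPM: Re = 5.5% + 0.52 × 7.97% = 9.6444%.
Total capital V = 44.09 + 65.94 = 110.03.
Equity: weight = 44.09/110.03 = 0.4007; cost = 9.6444%.
Debt: weight = 65.94/110.03 = 0.5993; after-tax cost = 8.89% × (1 − 21.8%) = 6.9520%.
WACC = 0.4007 × 9.6444% + 0.5993 × 6.9520% = 8.0309%.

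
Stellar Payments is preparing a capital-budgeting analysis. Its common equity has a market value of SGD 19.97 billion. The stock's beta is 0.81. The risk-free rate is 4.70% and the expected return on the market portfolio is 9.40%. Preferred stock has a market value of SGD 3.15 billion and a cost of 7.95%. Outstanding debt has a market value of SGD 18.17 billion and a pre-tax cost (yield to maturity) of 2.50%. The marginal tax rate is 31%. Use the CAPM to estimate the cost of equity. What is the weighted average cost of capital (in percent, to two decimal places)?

5.48%

Market risk premium = 9.4% − 4.7% = 4.7%.
Cost of equity via CAPM: Re = 4.7% + 0.81 × 4.7% = 8.5070%.
Total capital V = 19.97 + 3.15 + 18.17 = 41.29.
Equity: weight = 19.97/41.29 = 0.4837; cost = 8.507%.
Preferred: weight = 3.15/41.29 = 0.0763; cost = 7.95%.
Debt: weight = 18.17/41.29 = 0.4401; after-tax cost = 2.5% × (1 − 31%) = 1.7250%.
WACC = 0.4837 × 8.5070% + 0.0763 × 7.9500% + 0.4401 × 1.7250% = 5.4800%.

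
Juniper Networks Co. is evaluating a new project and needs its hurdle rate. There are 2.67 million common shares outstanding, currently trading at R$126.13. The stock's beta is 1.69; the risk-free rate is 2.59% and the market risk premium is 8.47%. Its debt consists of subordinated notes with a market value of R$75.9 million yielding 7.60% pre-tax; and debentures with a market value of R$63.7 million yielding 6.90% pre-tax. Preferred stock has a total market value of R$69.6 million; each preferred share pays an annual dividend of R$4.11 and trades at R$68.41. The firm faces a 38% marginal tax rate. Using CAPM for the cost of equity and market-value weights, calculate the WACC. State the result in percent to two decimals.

12.35%

Cost of equity via CAPM: Re = 2.59% + 1.69 × 8.47% = 16.9043%.
Cost of preferred: Rp = 4.11 / 68.41 = 6.0079%.
Market value of equity E = 126.13 × 2.67m = 336.7671m.
Total capital V = 336.7671 + 69.6 + 75.9 + 63.7 = 545.9671.
Equity: weight = 336.7671/545.9671 = 0.6168; cost = 16.9043%.
Preferred: weight = 69.6/545.9671 = 0.1275; cost = 6.0079%.
Subordinated notes: weight = 75.9/545.9671 = 0.1390; after-tax cost = 7.6% × (1 − 38%) = 4.7120%.
Debentures: weight = 63.7/545.9671 = 0.1167; after-tax cost = 6.9% × (1 − 38%) = 4.2780%.
WACC = 0.6168 × 16.9043% + 0.1275 × 6.0079% + 0.1390 × 4.7120% + 0.1167 × 4.2780% = 12.3471%.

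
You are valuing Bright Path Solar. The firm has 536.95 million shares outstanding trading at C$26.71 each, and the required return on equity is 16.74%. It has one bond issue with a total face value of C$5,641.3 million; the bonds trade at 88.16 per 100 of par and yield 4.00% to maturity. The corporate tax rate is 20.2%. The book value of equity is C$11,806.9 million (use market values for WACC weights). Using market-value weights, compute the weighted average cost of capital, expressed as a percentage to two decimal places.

Market value of equity E = 26.71 × 536.95m = 14341.9345m. Market value of debt D = 5641.3m × 88.16/100 = 4973.37008m.
Total capital V = 14341.9345 + 4973.37008 = 19315.30458.
Equity: weight = 14341.9345/19315.30458 = 0.7425; cost = 16.74%.
Bonds outstanding: weight = 4973.37008/19315.30458 = 0.2575; after-tax cost = 4% × (1 − 20.2%) = 3.1920%.
WACC = 0.7425 × 16.7400% + 0.2575 × 3.1920% = 13.2516%.

13.25%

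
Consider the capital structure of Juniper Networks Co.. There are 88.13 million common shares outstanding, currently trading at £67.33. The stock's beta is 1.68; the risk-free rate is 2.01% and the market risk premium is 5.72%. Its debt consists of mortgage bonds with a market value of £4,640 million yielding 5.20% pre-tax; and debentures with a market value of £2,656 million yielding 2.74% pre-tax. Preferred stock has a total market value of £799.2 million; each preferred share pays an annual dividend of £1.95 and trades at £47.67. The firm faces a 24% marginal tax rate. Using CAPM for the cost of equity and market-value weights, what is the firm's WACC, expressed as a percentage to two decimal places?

6.85%

Cost of equity via CAPM: Re = 2.01% + 1.68 × 5.72% = 11.6196%.
Cost of preferred: Rp = 1.95 / 47.67 = 4.0906%.
Market value of equity E = 67.33 × 88.13m = 5933.7929m.
Total capital V = 5933.7929 + 799.2 + 4640 + 2656 = 14028.9929.
Equity: weight = 5933.7929/14028.9929 = 0.4230; cost = 11.6196%.
Preferred: weight = 799.2/14028.9929 = 0.0570; cost = 4.0906%.
Mortgage bonds: weight = 4640/14028.9929 = 0.3307; after-tax cost = 5.2% × (1 − 24%) = 3.9520%.
Debentures: weight = 2656/14028.9929 = 0.1893; after-tax cost = 2.74% × (1 − 24%) = 2.0824%.
WACC = 0.4230 × 11.6196% + 0.0570 × 4.0906% + 0.3307 × 3.9520% + 0.1893 × 2.0824% = 6.8491%.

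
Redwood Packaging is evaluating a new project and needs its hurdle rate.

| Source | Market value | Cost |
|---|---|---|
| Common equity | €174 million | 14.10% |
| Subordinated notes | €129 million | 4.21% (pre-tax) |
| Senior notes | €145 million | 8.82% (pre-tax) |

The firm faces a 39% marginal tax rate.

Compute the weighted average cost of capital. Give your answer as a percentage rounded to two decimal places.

7.96%

Total capital V = 174 + 129 + 145 = 448.
Equity: weight = 174/448 = 0.3884; cost = 14.1%.
Subordinated notes: weight = 129/448 = 0.2879; after-tax cost = 4.21% × (1 − 39%) = 2.5681%.
Senior notes: weight = 145/448 = 0.3237; after-tax cost = 8.82% × (1 − 39%) = 5.3802%.
WACC = 0.3884 × 14.1000% + 0.2879 × 2.5681% + 0.3237 × 5.3802% = 7.9572%.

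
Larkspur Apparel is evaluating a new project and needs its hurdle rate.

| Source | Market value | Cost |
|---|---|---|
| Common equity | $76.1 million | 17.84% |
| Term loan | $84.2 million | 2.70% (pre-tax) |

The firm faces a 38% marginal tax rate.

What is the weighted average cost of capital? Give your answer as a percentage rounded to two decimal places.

9.35%

Total capital V = 76.1 + 84.2 = 160.3.
Equity: weight = 76.1/160.3 = 0.4747; cost = 17.84%.
Term loan: weight = 84.2/160.3 = 0.5253; after-tax cost = 2.7% × (1 − 38%) = 1.6740%.
WACC = 0.4747 × 17.8400% + 0.5253 × 1.6740% = 9.3486%.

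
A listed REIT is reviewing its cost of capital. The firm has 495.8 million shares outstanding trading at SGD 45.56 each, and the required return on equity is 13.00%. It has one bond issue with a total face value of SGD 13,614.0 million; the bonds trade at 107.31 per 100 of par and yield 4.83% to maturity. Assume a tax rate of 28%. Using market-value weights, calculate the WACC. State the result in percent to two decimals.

9.26%

Market value of equity E = 45.56 × 495.8m = 22588.648m. Market value of debt D = 13614m × 107.31/100 = 14609.1834m.
Total capital V = 22588.648 + 14609.1834 = 37197.8314.
Equity: weight = 22588.648/37197.8314 = 0.6073; cost = 13%.
Bonds outstanding: weight = 14609.1834/37197.8314 = 0.3927; after-tax cost = 4.83% × (1 − 28%) = 3.4776%.
WACC = 0.6073 × 13.0000% + 0.3927 × 3.4776% = 9.2601%.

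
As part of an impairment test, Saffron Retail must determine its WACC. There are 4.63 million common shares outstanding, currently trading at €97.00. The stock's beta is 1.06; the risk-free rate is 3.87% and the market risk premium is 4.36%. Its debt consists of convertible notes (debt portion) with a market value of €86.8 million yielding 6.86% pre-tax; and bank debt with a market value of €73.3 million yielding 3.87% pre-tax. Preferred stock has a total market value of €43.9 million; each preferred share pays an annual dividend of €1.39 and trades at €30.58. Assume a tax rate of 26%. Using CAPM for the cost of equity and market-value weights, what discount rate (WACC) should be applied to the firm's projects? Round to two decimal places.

Cost of equity via CAPM: Re = 3.87% + 1.06 × 4.36% = 8.4916%.
Cost of preferred: Rp = 1.39 / 30.58 = 4.5455%.
Market value of equity E = 97.0 × 4.63m = 449.11m.
Total capital V = 449.11 + 43.9 + 86.8 + 73.3 = 653.11.
Equity: weight = 449.11/653.11 = 0.6876; cost = 8.4916%.
Preferred: weight = 43.9/653.11 = 0.0672; cost = 4.5455%.
Convertible notes (debt portion): weight = 86.8/653.11 = 0.1329; after-tax cost = 6.86% × (1 − 26%) = 5.0764%.
Bank debt: weight = 73.3/653.11 = 0.1122; after-tax cost = 3.87% × (1 − 26%) = 2.8638%.
WACC = 0.6876 × 8.4916% + 0.0672 × 4.5455% + 0.1329 × 5.0764% + 0.1122 × 2.8638% = 7.1408%.

7.14%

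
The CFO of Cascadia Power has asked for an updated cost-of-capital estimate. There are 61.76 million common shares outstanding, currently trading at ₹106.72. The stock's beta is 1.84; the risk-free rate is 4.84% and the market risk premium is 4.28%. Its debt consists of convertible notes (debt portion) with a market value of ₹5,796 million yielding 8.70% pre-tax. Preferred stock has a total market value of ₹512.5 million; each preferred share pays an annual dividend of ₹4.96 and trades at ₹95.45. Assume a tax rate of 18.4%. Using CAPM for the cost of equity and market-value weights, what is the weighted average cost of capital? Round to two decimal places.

9.89%

Cost of equity via CAPM: Re = 4.84% + 1.84 × 4.28% = 12.7152%.
Cost of preferred: Rp = 4.96 / 95.45 = 5.1964%.
Market value of equity E = 106.72 × 61.76m = 6591.0272m.
Total capital V = 6591.0272 + 512.5 + 5796 = 12899.5272.
Equity: weight = 6591.0272/12899.5272 = 0.5110; cost = 12.7152%.
Preferred: weight = 512.5/12899.5272 = 0.0397; cost = 5.1964%.
Convertible notes (debt portion): weight = 5796/12899.5272 = 0.4493; after-tax cost = 8.7% × (1 − 18.4%) = 7.0992%.
WACC = 0.5110 × 12.7152% + 0.0397 × 5.1964% + 0.4493 × 7.0992% = 9.8931%.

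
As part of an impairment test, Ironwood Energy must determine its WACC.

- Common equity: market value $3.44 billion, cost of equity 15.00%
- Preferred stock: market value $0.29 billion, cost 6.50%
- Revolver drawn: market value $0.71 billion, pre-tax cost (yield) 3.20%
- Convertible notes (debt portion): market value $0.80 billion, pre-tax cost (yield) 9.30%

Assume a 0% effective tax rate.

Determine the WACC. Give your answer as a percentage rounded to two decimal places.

12.06%

Total capital V = 3.44 + 0.29 + 0.71 + 0.8 = 5.24.
Equity: weight = 3.44/5.24 = 0.6565; cost = 15%.
Preferred: weight = 0.29/5.24 = 0.0553; cost = 6.5%.
Revolver drawn: weight = 0.71/5.24 = 0.1355; after-tax cost = 3.2% × (1 − 0%) = 3.2000%.
Convertible notes (debt portion): weight = 0.8/5.24 = 0.1527; after-tax cost = 9.3% × (1 − 0%) = 9.3000%.
WACC = 0.6565 × 15.0000% + 0.0553 × 6.5000% + 0.1355 × 3.2000% + 0.1527 × 9.3000% = 12.0605%.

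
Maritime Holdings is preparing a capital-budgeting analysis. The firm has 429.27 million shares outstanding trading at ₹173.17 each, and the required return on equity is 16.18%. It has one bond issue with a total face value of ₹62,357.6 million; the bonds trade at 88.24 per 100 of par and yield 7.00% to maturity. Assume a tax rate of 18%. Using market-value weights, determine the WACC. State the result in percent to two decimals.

Market value of equity E = 173.17 × 429.27m = 74336.6859m. Market value of debt D = 62357.6m × 88.24/100 = 55024.34624m.
Total capital V = 74336.6859 + 55024.34624 = 129361.03214.
Equity: weight = 74336.6859/129361.03214 = 0.5746; cost = 16.18%.
Bonds outstanding: weight = 55024.34624/129361.03214 = 0.4254; after-tax cost = 7% × (1 − 18%) = 5.7400%.
WACC = 0.5746 × 16.1800% + 0.4254 × 5.7400% = 11.7393%.

11.74%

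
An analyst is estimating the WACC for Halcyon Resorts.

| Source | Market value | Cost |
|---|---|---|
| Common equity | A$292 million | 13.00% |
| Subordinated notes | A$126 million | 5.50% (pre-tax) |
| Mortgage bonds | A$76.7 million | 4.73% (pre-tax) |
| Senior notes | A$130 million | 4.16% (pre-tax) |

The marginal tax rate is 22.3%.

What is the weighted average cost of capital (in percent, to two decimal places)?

8.06%

Total capital V = 292 + 126 + 76.7 + 130 = 624.7.
Equity: weight = 292/624.7 = 0.4674; cost = 13%.
Subordinated notes: weight = 126/624.7 = 0.2017; after-tax cost = 5.5% × (1 − 22.3%) = 4.2735%.
Mortgage bonds: weight = 76.7/624.7 = 0.1228; after-tax cost = 4.73% × (1 − 22.3%) = 3.6752%.
Senior notes: weight = 130/624.7 = 0.2081; after-tax cost = 4.16% × (1 − 22.3%) = 3.2323%.
WACC = 0.4674 × 13.0000% + 0.2017 × 4.2735% + 0.1228 × 3.6752% + 0.2081 × 3.2323% = 8.0624%.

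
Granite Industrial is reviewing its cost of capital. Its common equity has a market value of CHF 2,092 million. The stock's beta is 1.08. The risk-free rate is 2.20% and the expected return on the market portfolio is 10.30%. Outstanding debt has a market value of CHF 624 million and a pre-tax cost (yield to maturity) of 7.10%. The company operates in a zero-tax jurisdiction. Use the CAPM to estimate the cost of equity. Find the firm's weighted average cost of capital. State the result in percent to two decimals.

10.06%

Market risk premium = 10.3% − 2.2% = 8.1%.
Cost of equity via CAPM: Re = 2.2% + 1.08 × 8.1% = 10.9480%.
Total capital V = 2092 + 624 = 2716.
Equity: weight = 2092/2716 = 0.7703; cost = 10.948%.
Debt: weight = 624/2716 = 0.2297; after-tax cost = 7.1% × (1 − 0%) = 7.1000%.
WACC = 0.7703 × 10.9480% + 0.2297 × 7.1000% = 10.0639%.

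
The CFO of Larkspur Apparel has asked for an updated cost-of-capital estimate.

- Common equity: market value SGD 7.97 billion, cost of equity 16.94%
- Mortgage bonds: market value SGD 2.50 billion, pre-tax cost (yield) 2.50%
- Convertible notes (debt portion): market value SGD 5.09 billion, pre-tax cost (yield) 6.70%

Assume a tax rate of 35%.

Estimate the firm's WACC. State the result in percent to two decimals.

10.36%

Total capital V = 7.97 + 2.5 + 5.09 = 15.56.
Equity: weight = 7.97/15.56 = 0.5122; cost = 16.94%.
Mortgage bonds: weight = 2.5/15.56 = 0.1607; after-tax cost = 2.5% × (1 − 35%) = 1.6250%.
Convertible notes (debt portion): weight = 5.09/15.56 = 0.3271; after-tax cost = 6.7% × (1 − 35%) = 4.3550%.
WACC = 0.5122 × 16.9400% + 0.1607 × 1.6250% + 0.3271 × 4.3550% = 10.3625%.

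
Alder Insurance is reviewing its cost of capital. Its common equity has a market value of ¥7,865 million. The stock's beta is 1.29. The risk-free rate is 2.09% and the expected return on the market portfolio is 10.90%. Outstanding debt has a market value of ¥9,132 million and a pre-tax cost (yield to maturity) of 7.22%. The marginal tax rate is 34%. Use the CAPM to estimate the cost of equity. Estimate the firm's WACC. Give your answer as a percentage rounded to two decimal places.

Market risk premium = 10.9% − 2.09% = 8.81%.
Cost of equity via CAPM: Re = 2.09% + 1.29 × 8.81% = 13.4549%.
Total capital V = 7865 + 9132 = 16997.
Equity: weight = 7865/16997 = 0.4627; cost = 13.4549%.
Debt: weight = 9132/16997 = 0.5373; after-tax cost = 7.22% × (1 − 34%) = 4.7652%.
WACC = 0.4627 × 13.4549% + 0.5373 × 4.7652% = 8.7862%.

8.79%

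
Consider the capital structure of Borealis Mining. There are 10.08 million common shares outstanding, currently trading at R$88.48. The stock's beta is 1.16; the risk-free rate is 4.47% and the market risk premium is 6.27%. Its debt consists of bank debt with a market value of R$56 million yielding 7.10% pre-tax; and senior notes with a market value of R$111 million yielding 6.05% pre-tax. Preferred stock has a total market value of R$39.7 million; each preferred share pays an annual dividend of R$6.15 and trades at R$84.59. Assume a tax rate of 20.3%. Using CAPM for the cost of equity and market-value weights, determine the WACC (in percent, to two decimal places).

10.57%

Cost of equity via CAPM: Re = 4.47% + 1.16 × 6.27% = 11.7432%.
Cost of preferred: Rp = 6.15 / 84.59 = 7.2704%.
Market value of equity E = 88.48 × 10.08m = 891.8784m.
Total capital V = 891.8784 + 39.7 + 56 + 111 = 1098.5784.
Equity: weight = 891.8784/1098.5784 = 0.8118; cost = 11.7432%.
Preferred: weight = 39.7/1098.5784 = 0.0361; cost = 7.2704%.
Bank debt: weight = 56/1098.5784 = 0.0510; after-tax cost = 7.1% × (1 − 20.3%) = 5.6587%.
Senior notes: weight = 111/1098.5784 = 0.1010; after-tax cost = 6.05% × (1 − 20.3%) = 4.8218%.
WACC = 0.8118 × 11.7432% + 0.0361 × 7.2704% + 0.0510 × 5.6587% + 0.1010 × 4.8218% = 10.5721%.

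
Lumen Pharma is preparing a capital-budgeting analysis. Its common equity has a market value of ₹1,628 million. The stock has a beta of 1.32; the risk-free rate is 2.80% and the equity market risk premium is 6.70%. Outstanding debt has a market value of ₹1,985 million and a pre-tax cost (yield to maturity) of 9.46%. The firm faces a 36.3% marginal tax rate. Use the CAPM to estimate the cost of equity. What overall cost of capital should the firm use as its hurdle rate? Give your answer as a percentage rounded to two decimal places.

Cost of equity via CAPM: Re = 2.8% + 1.32 × 6.7% = 11.6440%.
Total capital V = 1628 + 1985 = 3613.
Equity: weight = 1628/3613 = 0.4506; cost = 11.644%.
Debt: weight = 1985/3613 = 0.5494; after-tax cost = 9.46% × (1 − 36.3%) = 6.0260%.
WACC = 0.4506 × 11.6440% + 0.5494 × 6.0260% = 8.5575%.

8.56%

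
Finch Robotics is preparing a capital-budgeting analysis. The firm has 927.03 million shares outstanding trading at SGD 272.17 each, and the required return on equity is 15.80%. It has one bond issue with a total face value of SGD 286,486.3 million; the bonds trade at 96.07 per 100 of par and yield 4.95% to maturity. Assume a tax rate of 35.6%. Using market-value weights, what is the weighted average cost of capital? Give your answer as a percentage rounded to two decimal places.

Market value of equity E = 272.17 × 927.03m = 252309.7551m. Market value of debt D = 286486.3m × 96.07/100 = 275227.38841m.
Total capital V = 252309.7551 + 275227.38841 = 527537.14351.
Equity: weight = 252309.7551/527537.14351 = 0.4783; cost = 15.8%.
Bonds outstanding: weight = 275227.38841/527537.14351 = 0.5217; after-tax cost = 4.95% × (1 − 35.6%) = 3.1878%.
WACC = 0.4783 × 15.8000% + 0.5217 × 3.1878% = 9.2199%.

9.22%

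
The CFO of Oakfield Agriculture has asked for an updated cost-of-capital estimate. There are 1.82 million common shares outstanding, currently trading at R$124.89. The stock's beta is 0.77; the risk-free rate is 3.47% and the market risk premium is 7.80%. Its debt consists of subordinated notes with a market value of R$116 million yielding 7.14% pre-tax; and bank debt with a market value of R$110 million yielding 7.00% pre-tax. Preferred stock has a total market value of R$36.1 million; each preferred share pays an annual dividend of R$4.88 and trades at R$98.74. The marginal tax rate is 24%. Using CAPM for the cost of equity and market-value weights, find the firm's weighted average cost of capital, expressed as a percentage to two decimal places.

Cost of equity via CAPM: Re = 3.47% + 0.77 × 7.8% = 9.4760%.
Cost of preferred: Rp = 4.88 / 98.74 = 4.9423%.
Market value of equity E = 124.89 × 1.82m = 227.2998m.
Total capital V = 227.2998 + 36.1 + 116 + 110 = 489.3998.
Equity: weight = 227.2998/489.3998 = 0.4644; cost = 9.476%.
Preferred: weight = 36.1/489.3998 = 0.0738; cost = 4.9423%.
Subordinated notes: weight = 116/489.3998 = 0.2370; after-tax cost = 7.14% × (1 − 24%) = 5.4264%.
Bank debt: weight = 110/489.3998 = 0.2248; after-tax cost = 7% × (1 − 24%) = 5.3200%.
WACC = 0.4644 × 9.4760% + 0.0738 × 4.9423% + 0.2370 × 5.4264% + 0.2248 × 5.3200% = 7.2476%.

7.25%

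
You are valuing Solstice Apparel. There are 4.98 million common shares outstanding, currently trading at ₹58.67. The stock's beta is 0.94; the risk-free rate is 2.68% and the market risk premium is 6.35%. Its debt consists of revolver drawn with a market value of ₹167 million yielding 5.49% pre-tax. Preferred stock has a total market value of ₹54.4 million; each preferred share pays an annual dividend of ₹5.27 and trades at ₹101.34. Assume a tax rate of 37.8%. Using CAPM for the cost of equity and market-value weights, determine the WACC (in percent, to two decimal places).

6.58%

Cost of equity via CAPM: Re = 2.68% + 0.94 × 6.35% = 8.6490%.
Cost of preferred: Rp = 5.27 / 101.34 = 5.2003%.
Market value of equity E = 58.67 × 4.98m = 292.1766m.
Total capital V = 292.1766 + 54.4 + 167 = 513.5766.
Equity: weight = 292.1766/513.5766 = 0.5689; cost = 8.649%.
Preferred: weight = 54.4/513.5766 = 0.1059; cost = 5.2003%.
Revolver drawn: weight = 167/513.5766 = 0.3252; after-tax cost = 5.49% × (1 − 37.8%) = 3.4148%.
WACC = 0.5689 × 8.6490% + 0.1059 × 5.2003% + 0.3252 × 3.4148% = 6.5817%.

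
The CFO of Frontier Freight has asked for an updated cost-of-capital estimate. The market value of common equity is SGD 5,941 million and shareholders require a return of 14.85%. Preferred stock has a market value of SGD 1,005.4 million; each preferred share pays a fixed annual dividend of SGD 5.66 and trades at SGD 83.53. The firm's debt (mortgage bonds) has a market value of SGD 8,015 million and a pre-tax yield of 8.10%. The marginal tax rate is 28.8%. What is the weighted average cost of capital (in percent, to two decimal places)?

Cost of preferred: Rp = 5.66 / 83.53 = 6.7760%.
Total capital V = 5941 + 1005.4 + 8015 = 14961.4.
Equity: weight = 5941/14961.4 = 0.3971; cost = 14.85%.
Preferred: weight = 1005.4/14961.4 = 0.0672; cost = 6.776%.
Mortgage bonds: weight = 8015/14961.4 = 0.5357; after-tax cost = 8.1% × (1 − 28.8%) = 5.7672%.
WACC = 0.3971 × 14.8500% + 0.0672 × 6.7760% + 0.5357 × 5.7672% = 9.4417%.

9.44%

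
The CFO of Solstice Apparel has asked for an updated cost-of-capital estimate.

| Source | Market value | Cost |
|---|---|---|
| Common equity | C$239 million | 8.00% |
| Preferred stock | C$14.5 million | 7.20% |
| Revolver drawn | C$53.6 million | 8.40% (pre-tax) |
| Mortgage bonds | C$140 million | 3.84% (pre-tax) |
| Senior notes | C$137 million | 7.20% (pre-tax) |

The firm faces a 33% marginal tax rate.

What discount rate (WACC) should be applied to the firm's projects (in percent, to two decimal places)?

5.72%

Total capital V = 239 + 14.5 + 53.6 + 140 + 137 = 584.1.
Equity: weight = 239/584.1 = 0.4092; cost = 8%.
Preferred: weight = 14.5/584.1 = 0.0248; cost = 7.2%.
Revolver drawn: weight = 53.6/584.1 = 0.0918; after-tax cost = 8.4% × (1 − 33%) = 5.6280%.
Mortgage bonds: weight = 140/584.1 = 0.2397; after-tax cost = 3.84% × (1 − 33%) = 2.5728%.
Senior notes: weight = 137/584.1 = 0.2345; after-tax cost = 7.2% × (1 − 33%) = 4.8240%.
WACC = 0.4092 × 8.0000% + 0.0248 × 7.2000% + 0.0918 × 5.6280% + 0.2397 × 2.5728% + 0.2345 × 4.8240% = 5.7167%.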